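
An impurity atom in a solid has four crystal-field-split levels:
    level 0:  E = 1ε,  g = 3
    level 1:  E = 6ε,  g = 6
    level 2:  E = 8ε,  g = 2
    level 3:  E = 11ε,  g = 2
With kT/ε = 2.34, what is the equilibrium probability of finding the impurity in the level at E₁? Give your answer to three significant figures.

Eᵢ/kT = 0.42735, 2.5641, 3.4188, 4.7009.
Z = Σ gᵢe^(−Eᵢ/kT) = 3·e^(−0.42735) + 6·e^(−2.5641) + 2·e^(−3.4188) + 2·e^(−4.7009) = 1.9567 + 0.46193 + 0.065503 + 0.018174 = 2.5023.
P₁ = g₁ e^(−E₁/kT) / Z = 0.46193/2.5023 = 0.185.

0.185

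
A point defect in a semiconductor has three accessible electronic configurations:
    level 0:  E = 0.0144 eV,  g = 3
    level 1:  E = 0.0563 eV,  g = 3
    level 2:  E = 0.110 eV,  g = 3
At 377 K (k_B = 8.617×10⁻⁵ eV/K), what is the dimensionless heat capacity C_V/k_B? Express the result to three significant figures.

0.541

k_BT = 8.617×10⁻⁵ × 377 K = 0.032486 eV.
Eᵢ/kT = 0.44327, 1.7331, 3.3861.
Z = Σ gᵢe^(−Eᵢ/kT) = 3·e^(−0.44327) + 3·e^(−1.7331) + 3·e^(−3.3861) = 1.9258 + 0.53021 + 0.10152 = 2.5575.
⟨E⟩ = 0.026882 eV, ⟨E²⟩ = 0.0012936 eV².
C_V/k_B = (⟨E²⟩ − ⟨E⟩²)/(kT)² = (0.0012936 − 0.00072264)/0.0010553 = 0.541.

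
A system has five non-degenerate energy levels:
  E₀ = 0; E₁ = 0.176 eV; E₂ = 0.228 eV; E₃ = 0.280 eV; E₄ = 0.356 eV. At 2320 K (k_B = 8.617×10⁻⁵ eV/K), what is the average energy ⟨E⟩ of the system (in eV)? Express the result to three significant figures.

k_BT = 8.617×10⁻⁵ × 2320 K = 0.19991 eV.
Eᵢ/kT = 0, 0.88040, 1.1405, 1.4006, 1.7808.
Z = Σ e^(−Eᵢ/kT) = e^(−0) + e^(−0.88040) + e^(−1.1405) + e^(−1.4006) + e^(−1.7808) = 1.0000 + 0.41462 + 0.31966 + 0.24645 + 0.16850 = 2.1492.
⟨E⟩ = Σ Eᵢ e^(−Eᵢ/kT) / Z = (0·1.0000 + 0.176·0.41462 + 0.228·0.31966 + 0.280·0.24645 + 0.356·0.16850) / 2.1492 = 0.128 eV.

0.128 eV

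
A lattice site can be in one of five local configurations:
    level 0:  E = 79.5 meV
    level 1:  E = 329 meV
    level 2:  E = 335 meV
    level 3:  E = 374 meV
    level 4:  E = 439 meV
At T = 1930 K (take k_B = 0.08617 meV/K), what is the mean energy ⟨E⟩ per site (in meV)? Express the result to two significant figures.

200 meV

k_BT = 0.08617 × 1930 K = 166.3 meV.
Eᵢ/kT = 0.4781, 1.978, 2.014, 2.249, 2.640.
Z = Σ e^(−Eᵢ/kT) = e^(−0.4781) + e^(−1.978) + e^(−2.014) + e^(−2.249) + e^(−2.640) = 0.6200 + 0.1383 + 0.1335 + 0.1055 + 0.07136 = 1.069.
⟨E⟩ = Σ Eᵢ e^(−Eᵢ/kT) / Z = (79.5·0.6200 + 329·0.1383 + 335·0.1335 + 374·0.1055 + 439·0.07136) / 1.069 = 200 meV.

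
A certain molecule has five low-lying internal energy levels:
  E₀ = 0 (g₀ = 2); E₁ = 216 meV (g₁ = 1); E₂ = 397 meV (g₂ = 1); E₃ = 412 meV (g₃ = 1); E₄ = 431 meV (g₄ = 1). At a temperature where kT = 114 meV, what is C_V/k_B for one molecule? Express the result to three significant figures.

0.646

Eᵢ/kT = 0, 1.8947, 3.4825, 3.6140, 3.7807.
Z = Σ gᵢe^(−Eᵢ/kT) = 2·e^(−0) + 1·e^(−1.8947) + 1·e^(−3.4825) + 1·e^(−3.6140) + 1·e^(−3.7807) = 2.0000 + 0.15036 + 0.030730 + 0.026944 + 0.022807 = 2.2308.
⟨E⟩ = 29.410 meV, ⟨E²⟩ = 9265.2 meV².
C_V/k_B = (⟨E²⟩ − ⟨E⟩²)/(kT)² = (9265.2 − 864.95)/12996 = 0.646.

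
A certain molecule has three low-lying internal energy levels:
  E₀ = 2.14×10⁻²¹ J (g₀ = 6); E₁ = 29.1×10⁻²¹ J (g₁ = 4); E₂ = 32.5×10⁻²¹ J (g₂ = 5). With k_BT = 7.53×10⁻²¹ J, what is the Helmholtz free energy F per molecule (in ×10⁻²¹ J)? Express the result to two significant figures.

Eᵢ/kT = 0.2842, 3.865, 4.316.
Z = Σ gᵢe^(−Eᵢ/kT) = 6·e^(−0.2842) + 4·e^(−3.865) + 5·e^(−4.316) = 4.516 + 0.08385 + 0.06677 = 4.667.
F = −kT ln Z = −7.53 × ln(4.667) = −7.53 × 1.541 = -12 ×10⁻²¹ J.

-12 ×10⁻²¹ J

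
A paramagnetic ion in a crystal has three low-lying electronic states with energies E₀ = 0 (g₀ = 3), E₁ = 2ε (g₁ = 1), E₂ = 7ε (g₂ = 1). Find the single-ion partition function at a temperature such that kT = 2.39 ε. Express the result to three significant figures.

Z = 3.49

Eᵢ/kT = 0, 0.83682, 2.9289.
Z = Σ gᵢe^(−Eᵢ/kT) = 3·e^(−0) + 1·e^(−0.83682) + 1·e^(−2.9289) = 3.0000 + 0.43309 + 0.053456 = 3.4865.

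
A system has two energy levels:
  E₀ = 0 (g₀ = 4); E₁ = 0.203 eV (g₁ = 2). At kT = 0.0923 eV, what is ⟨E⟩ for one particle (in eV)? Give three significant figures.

Eᵢ/kT = 0, 2.1993.
Z = Σ gᵢe^(−Eᵢ/kT) = 4·e^(−0) + 2·e^(−2.1993) = 4.0000 + 0.22176 = 4.2218.
⟨E⟩ = Σ Eᵢ gᵢe^(−Eᵢ/kT) / Z = (0·4.0000 + 0.203·0.22176) / 4.2218 = 0.0107 eV.

0.0107 eV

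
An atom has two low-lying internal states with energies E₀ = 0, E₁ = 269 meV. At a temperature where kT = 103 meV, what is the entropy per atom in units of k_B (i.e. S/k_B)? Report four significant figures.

0.2495

Eᵢ/kT = 0, 2.61165.
Z = Σ e^(−Eᵢ/kT) = e^(−0) + e^(−2.61165) = 1.00000 + 0.0734133 = 1.07341.
⟨E⟩ = Σ EᵢPᵢ = 18.3976 meV.
S/k_B = ln Z + ⟨E⟩/kT = ln(1.07341) + 18.3976/103 = 0.0708405 + 0.178617 = 0.2495.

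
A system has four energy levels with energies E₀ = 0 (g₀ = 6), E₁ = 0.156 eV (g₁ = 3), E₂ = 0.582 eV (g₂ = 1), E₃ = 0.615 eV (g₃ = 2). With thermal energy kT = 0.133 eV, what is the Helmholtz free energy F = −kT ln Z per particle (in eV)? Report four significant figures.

Eᵢ/kT = 0, 1.17293, 4.37594, 4.62406.
Z = Σ gᵢe^(−Eᵢ/kT) = 6·e^(−0) + 3·e^(−1.17293) + 1·e^(−4.37594) + 2·e^(−4.62406) = 6.00000 + 0.928377 + 0.0125763 + 0.0196257 = 6.96058.
F = −kT ln Z = −0.133 × ln(6.96058) = −0.133 × 1.94026 = -0.2581 eV.

-0.2581 eV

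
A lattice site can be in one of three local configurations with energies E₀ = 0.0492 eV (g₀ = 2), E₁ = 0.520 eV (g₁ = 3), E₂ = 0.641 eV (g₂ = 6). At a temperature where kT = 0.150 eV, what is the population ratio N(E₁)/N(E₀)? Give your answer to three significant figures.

n₁/n₀ = (g₁/g₀) exp[−(E₁−E₀)/kT] = (3/2) × exp(−(0.4708 eV)/(0.150 eV)) = (3/2) × exp(-3.1387) = 0.0650.

0.0650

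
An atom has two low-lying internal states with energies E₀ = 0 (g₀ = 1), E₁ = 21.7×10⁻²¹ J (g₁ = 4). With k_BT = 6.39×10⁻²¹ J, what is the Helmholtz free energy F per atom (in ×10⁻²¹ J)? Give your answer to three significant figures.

-0.804 ×10⁻²¹ J

Eᵢ/kT = 0, 3.3959.
Z = Σ gᵢe^(−Eᵢ/kT) = 1·e^(−0) + 4·e^(−3.3959) = 1.0000 + 0.13404 = 1.1340.
F = −kT ln Z = −6.39 × ln(1.1340) = −6.39 × 0.12575 = -0.804 ×10⁻²¹ J.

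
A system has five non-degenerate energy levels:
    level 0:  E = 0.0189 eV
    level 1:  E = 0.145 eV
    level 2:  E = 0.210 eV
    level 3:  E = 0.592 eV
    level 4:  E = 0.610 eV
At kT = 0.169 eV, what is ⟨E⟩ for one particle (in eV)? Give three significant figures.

0.104 eV

Eᵢ/kT = 0.11183, 0.85799, 1.2426, 3.5030, 3.6095.
Z = Σ e^(−Eᵢ/kT) = e^(−0.11183) + e^(−0.85799) + e^(−1.2426) + e^(−3.5030) + e^(−3.6095) = 0.89420 + 0.42401 + 0.28863 + 0.030107 + 0.027065 = 1.6640.
⟨E⟩ = Σ Eᵢ e^(−Eᵢ/kT) / Z = (0.0189·0.89420 + 0.145·0.42401 + 0.210·0.28863 + 0.592·0.030107 + 0.610·0.027065) / 1.6640 = 0.104 eV.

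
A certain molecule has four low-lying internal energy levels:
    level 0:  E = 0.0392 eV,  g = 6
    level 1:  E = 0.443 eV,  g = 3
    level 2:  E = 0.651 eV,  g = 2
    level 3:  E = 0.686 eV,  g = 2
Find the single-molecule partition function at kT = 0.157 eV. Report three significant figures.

Z = 4.91

Eᵢ/kT = 0.24968, 2.8217, 4.1465, 4.3694.
Z = Σ gᵢe^(−Eᵢ/kT) = 6·e^(−0.24968) + 3·e^(−2.8217) + 2·e^(−4.1465) + 2·e^(−4.3694) = 4.6743 + 0.17851 + 0.031639 + 0.025318 = 4.9098.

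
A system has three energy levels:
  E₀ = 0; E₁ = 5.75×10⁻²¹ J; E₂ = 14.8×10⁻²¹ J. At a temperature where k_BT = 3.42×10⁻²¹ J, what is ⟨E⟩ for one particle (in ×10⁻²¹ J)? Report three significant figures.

Eᵢ/kT = 0, 1.6813, 4.3275.
Z = Σ e^(−Eᵢ/kT) = e^(−0) + e^(−1.6813) + e^(−4.3275) = 1.0000 + 0.18613 + 0.013201 = 1.1993.
⟨E⟩ = Σ Eᵢ e^(−Eᵢ/kT) / Z = (0·1.0000 + 5.75·0.18613 + 14.8·0.013201) / 1.1993 = 1.06 ×10⁻²¹ J.

1.06 ×10⁻²¹ J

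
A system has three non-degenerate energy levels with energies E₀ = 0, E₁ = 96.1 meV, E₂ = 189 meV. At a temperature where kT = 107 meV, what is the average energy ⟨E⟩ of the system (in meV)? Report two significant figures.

45 meV

Eᵢ/kT = 0, 0.8981, 1.766.
Z = Σ e^(−Eᵢ/kT) = e^(−0) + e^(−0.8981) + e^(−1.766) = 1.000 + 0.4073 + 0.1710 = 1.578.
⟨E⟩ = Σ Eᵢ e^(−Eᵢ/kT) / Z = (0·1.000 + 96.1·0.4073 + 189·0.1710) / 1.578 = 45 meV.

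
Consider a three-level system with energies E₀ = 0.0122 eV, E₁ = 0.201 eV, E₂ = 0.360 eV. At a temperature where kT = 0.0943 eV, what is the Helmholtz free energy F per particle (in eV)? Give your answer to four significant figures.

Eᵢ/kT = 0.129374, 2.13150, 3.81760.
Z = Σ e^(−Eᵢ/kT) = e^(−0.129374) + e^(−2.13150) + e^(−3.81760) = 0.878645 + 0.118659 + 0.0219805 = 1.01928.
F = −kT ln Z = −0.0943 × ln(1.01928) = −0.0943 × 0.0190965 = -0.001801 eV.

-0.001801 eV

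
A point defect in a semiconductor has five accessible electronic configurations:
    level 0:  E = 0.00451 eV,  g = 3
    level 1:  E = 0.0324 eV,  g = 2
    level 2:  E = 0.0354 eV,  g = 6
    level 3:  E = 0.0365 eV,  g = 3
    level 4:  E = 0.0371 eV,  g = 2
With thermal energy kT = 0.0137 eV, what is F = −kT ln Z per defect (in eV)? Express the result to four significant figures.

-0.01568 eV

Eᵢ/kT = 0.329197, 2.36496, 2.58394, 2.66423, 2.70803.
Z = Σ gᵢe^(−Eᵢ/kT) = 3·e^(−0.329197) + 2·e^(−2.36496) + 6·e^(−2.58394) + 3·e^(−2.66423) + 2·e^(−2.70803) = 2.15850 + 0.187906 + 0.452856 + 0.208959 + 0.133336 = 3.14156.
F = −kT ln Z = −0.0137 × ln(3.14156) = −0.0137 × 1.14472 = -0.01568 eV.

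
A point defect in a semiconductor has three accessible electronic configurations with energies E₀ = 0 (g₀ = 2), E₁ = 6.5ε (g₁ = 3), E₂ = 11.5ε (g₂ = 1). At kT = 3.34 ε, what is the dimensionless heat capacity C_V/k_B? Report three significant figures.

Eᵢ/kT = 0, 1.9461, 3.4431.
Z = Σ gᵢe^(−Eᵢ/kT) = 2·e^(−0) + 3·e^(−1.9461) + 1·e^(−3.4431) = 2.0000 + 0.42849 + 0.031965 = 2.4605.
⟨E⟩ = 1.2814 ε, ⟨E²⟩ = 9.0758 ε².
C_V/k_B = (⟨E²⟩ − ⟨E⟩²)/(kT)² = (9.0758 − 1.6420)/11.156 = 0.666.

0.666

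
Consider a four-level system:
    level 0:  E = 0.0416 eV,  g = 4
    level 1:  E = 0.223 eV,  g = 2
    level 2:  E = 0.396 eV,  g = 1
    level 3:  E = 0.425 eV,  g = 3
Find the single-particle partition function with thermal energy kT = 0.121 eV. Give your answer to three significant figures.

Z = 3.28

Eᵢ/kT = 0.34380, 1.8430, 3.2727, 3.5124.
Z = Σ gᵢe^(−Eᵢ/kT) = 4·e^(−0.34380) + 2·e^(−1.8430) + 1·e^(−3.2727) + 3·e^(−3.5124) = 2.8363 + 0.31668 + 0.037904 + 0.089476 = 3.2804.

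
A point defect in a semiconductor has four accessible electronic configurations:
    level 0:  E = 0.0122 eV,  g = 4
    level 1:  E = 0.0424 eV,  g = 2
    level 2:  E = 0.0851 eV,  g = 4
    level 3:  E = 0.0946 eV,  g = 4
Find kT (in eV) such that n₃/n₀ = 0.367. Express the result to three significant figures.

n₃/n₀ = (g₃/g₀) exp[−(E₃−E₀)/kT] = 0.367.
⇒ (E₃−E₀)/kT = ln((4/4)/0.367) = ln(2.7248) = 1.0024.
kT = 0.0824 eV / 1.0024 = 0.0822 eV.

0.0822 eV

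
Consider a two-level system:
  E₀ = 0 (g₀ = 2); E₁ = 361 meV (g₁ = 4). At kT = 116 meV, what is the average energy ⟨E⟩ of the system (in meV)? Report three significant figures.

Eᵢ/kT = 0, 3.1121.
Z = Σ gᵢe^(−Eᵢ/kT) = 2·e^(−0) + 4·e^(−3.1121) = 2.0000 + 0.17803 = 2.1780.
⟨E⟩ = Σ Eᵢ gᵢe^(−Eᵢ/kT) / Z = (0·2.0000 + 361·0.17803) / 2.1780 = 29.5 meV.

29.5 meV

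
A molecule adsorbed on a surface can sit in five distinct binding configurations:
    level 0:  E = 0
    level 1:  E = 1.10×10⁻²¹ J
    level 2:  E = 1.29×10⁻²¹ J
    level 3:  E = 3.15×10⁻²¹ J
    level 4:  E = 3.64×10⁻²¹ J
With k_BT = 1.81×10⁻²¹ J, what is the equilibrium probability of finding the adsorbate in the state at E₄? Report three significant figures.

Eᵢ/kT = 0, 0.60773, 0.71271, 1.7403, 2.0110.
Z = Σ e^(−Eᵢ/kT) = e^(−0) + e^(−0.60773) + e^(−0.71271) + e^(−1.7403) + e^(−2.0110) = 1.0000 + 0.54459 + 0.49031 + 0.17547 + 0.13385 = 2.3442.
P₄ = e^(−E₄/kT) / Z = 0.13385/2.3442 = 0.0571.

0.0571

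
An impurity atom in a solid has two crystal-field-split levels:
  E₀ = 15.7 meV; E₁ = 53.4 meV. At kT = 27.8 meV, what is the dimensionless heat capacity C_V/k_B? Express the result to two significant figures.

Eᵢ/kT = 0.5647, 1.921.
Z = Σ e^(−Eᵢ/kT) = e^(−0.5647) + e^(−1.921) = 0.5685 + 0.1465 = 0.7150.
⟨E⟩ = 23.42 meV, ⟨E²⟩ = 780.3 meV².
C_V/k_B = (⟨E²⟩ − ⟨E⟩²)/(kT)² = (780.3 − 548.5)/772.8 = 0.30.

0.30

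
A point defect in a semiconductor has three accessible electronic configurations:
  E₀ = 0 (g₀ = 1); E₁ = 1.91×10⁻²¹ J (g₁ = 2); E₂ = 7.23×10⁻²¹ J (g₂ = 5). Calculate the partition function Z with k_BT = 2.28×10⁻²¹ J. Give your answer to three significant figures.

Z = 2.08

Eᵢ/kT = 0, 0.83772, 3.1711.
Z = Σ gᵢe^(−Eᵢ/kT) = 1·e^(−0) + 2·e^(−0.83772) + 5·e^(−3.1711) = 1.0000 + 0.86539 + 0.20979 = 2.0752.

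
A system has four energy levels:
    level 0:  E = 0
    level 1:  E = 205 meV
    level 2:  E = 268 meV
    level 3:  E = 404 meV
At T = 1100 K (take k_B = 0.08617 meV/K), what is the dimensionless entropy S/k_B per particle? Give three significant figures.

k_BT = 0.08617 × 1100 K = 94.787 meV.
Eᵢ/kT = 0, 2.1627, 2.8274, 4.2622.
Z = Σ e^(−Eᵢ/kT) = e^(−0) + e^(−2.1627) + e^(−2.8274) + e^(−4.2622) = 1.0000 + 0.11501 + 0.059166 + 0.014091 = 1.1883.
⟨E⟩ = Σ EᵢPᵢ = 37.976 meV.
S/k_B = ln Z + ⟨E⟩/kT = ln(1.1883) + 37.976/94.787 = 0.17252 + 0.40065 = 0.573.

0.573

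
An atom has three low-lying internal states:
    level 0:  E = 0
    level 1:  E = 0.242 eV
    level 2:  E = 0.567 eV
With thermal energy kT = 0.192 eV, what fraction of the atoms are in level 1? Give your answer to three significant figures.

Eᵢ/kT = 0, 1.2604, 2.9531.
Z = Σ e^(−Eᵢ/kT) = e^(−0) + e^(−1.2604) + e^(−2.9531) = 1.0000 + 0.28354 + 0.052178 = 1.3357.
P₁ = e^(−E₁/kT) / Z = 0.28354/1.3357 = 0.212.

0.212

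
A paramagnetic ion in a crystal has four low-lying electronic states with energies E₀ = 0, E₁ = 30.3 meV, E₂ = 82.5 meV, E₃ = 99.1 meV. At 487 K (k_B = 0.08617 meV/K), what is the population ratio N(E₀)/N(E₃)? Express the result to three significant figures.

k_BT = 0.08617 × 487 K = 41.965 meV.
n₀/n₃ = exp[−(E₀−E₃)/kT] = exp(−(-99.1 meV)/(41.965 meV)) = exp(2.3615) = 10.6.

10.6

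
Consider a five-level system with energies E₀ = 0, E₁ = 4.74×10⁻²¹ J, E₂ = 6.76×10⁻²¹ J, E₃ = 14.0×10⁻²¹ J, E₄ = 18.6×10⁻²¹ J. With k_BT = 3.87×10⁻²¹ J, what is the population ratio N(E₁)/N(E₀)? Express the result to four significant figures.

0.2938

n₁/n₀ = exp[−(E₁−E₀)/kT] = exp(−(4.74 ×10⁻²¹ J)/(3.87 ×10⁻²¹ J)) = exp(-1.22481) = 0.2938.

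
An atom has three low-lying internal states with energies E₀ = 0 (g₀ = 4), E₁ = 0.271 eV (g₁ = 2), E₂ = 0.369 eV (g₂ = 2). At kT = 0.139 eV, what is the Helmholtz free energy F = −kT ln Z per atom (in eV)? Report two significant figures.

-0.21 eV

Eᵢ/kT = 0, 1.950, 2.655.
Z = Σ gᵢe^(−Eᵢ/kT) = 4·e^(−0) + 2·e^(−1.950) + 2·e^(−2.655) = 4.000 + 0.2845 + 0.1406 = 4.425.
F = −kT ln Z = −0.139 × ln(4.425) = −0.139 × 1.487 = -0.21 eV.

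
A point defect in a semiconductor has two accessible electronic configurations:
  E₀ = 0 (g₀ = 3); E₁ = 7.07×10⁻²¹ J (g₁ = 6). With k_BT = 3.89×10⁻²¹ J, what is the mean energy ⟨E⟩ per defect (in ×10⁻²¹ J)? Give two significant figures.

1.7 ×10⁻²¹ J

Eᵢ/kT = 0, 1.817.
Z = Σ gᵢe^(−Eᵢ/kT) = 3·e^(−0) + 6·e^(−1.817) = 3.000 + 0.9751 = 3.975.
⟨E⟩ = Σ Eᵢ gᵢe^(−Eᵢ/kT) / Z = (0·3.000 + 7.07·0.9751) / 3.975 = 1.7 ×10⁻²¹ J.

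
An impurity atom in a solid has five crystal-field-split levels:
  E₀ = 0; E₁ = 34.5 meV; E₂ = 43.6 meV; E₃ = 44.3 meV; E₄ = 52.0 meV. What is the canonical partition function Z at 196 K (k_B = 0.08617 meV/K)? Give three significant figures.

Z = 1.32

k_BT = 0.08617 × 196 K = 16.889 meV.
Eᵢ/kT = 0, 2.0427, 2.5816, 2.6230, 3.0789.
Z = Σ e^(−Eᵢ/kT) = e^(−0) + e^(−2.0427) + e^(−2.5816) + e^(−2.6230) + e^(−3.0789) = 1.0000 + 0.12968 + 0.075653 + 0.072585 + 0.046010 = 1.3239.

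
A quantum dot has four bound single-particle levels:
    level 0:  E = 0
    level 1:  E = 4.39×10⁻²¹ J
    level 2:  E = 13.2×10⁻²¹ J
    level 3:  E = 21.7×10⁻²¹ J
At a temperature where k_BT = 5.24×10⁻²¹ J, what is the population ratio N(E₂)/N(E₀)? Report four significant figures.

0.08053

n₂/n₀ = exp[−(E₂−E₀)/kT] = exp(−(13.2 ×10⁻²¹ J)/(5.24 ×10⁻²¹ J)) = exp(-2.51908) = 0.08053.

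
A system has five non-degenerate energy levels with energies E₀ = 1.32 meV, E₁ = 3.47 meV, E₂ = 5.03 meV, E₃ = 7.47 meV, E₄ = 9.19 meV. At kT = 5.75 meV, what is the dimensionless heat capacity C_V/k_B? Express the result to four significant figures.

0.2036

Eᵢ/kT = 0.229565, 0.603478, 0.874783, 1.29913, 1.59826.
Z = Σ e^(−Eᵢ/kT) = e^(−0.229565) + e^(−0.603478) + e^(−0.874783) + e^(−1.29913) + e^(−1.59826) = 0.794879 + 0.546906 + 0.416952 + 0.272769 + 0.202248 = 2.23375.
⟨E⟩ = 4.00247 meV, ⟨E²⟩ = 22.7516 meV².
C_V/k_B = (⟨E²⟩ − ⟨E⟩²)/(kT)² = (22.7516 − 16.0198)/33.0625 = 0.2036.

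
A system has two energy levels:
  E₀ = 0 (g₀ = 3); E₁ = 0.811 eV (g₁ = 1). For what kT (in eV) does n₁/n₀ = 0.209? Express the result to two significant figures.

n₁/n₀ = (g₁/g₀) exp[−(E₁−E₀)/kT] = 0.209.
⇒ (E₁−E₀)/kT = ln((1/3)/0.209) = ln(1.595) = 0.4669.
kT = 0.811 eV / 0.4669 = 1.7 eV.

1.7 eV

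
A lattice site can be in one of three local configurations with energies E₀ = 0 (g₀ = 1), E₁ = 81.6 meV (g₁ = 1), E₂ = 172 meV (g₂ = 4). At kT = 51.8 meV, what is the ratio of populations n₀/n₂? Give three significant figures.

n₀/n₂ = (g₀/g₂) exp[−(E₀−E₂)/kT] = (1/4) × exp(−(-172 meV)/(51.8 meV)) = (1/4) × exp(3.3205) = 6.92.

6.92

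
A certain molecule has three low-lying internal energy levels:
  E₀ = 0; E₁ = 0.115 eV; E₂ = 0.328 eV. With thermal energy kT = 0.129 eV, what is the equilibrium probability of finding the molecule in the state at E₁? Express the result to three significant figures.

Eᵢ/kT = 0, 0.89147, 2.5426.
Z = Σ e^(−Eᵢ/kT) = e^(−0) + e^(−0.89147) + e^(−2.5426) = 1.0000 + 0.41005 + 0.078662 = 1.4887.
P₁ = e^(−E₁/kT) / Z = 0.41005/1.4887 = 0.275.

0.275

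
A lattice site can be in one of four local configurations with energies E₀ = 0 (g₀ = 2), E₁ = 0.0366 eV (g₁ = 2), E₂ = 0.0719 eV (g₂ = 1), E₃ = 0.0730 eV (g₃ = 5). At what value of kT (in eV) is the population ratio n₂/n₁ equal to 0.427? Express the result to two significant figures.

0.22 eV

n₂/n₁ = (g₂/g₁) exp[−(E₂−E₁)/kT] = 0.427.
⇒ (E₂−E₁)/kT = ln((1/2)/0.427) = ln(1.171) = 0.1579.
kT = 0.0353 eV / 0.1579 = 0.22 eV.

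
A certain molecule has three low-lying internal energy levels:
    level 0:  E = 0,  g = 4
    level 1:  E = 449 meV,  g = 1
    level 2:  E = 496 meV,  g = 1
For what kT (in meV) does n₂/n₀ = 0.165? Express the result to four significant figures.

1194 meV

n₂/n₀ = (g₂/g₀) exp[−(E₂−E₀)/kT] = 0.165.
⇒ (E₂−E₀)/kT = ln((1/4)/0.165) = ln(1.51515) = 0.415514.
kT = 496 meV / 0.415514 = 1194 meV.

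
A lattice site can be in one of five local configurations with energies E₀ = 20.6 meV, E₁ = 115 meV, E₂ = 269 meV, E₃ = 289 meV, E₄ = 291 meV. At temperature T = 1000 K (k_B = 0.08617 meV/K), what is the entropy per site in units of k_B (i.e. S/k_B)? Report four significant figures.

k_BT = 0.08617 × 1000 K = 86.1700 meV.
Eᵢ/kT = 0.239062, 1.33457, 3.12174, 3.35384, 3.37705.
Z = Σ e^(−Eᵢ/kT) = e^(−0.239062) + e^(−1.33457) + e^(−3.12174) + e^(−3.35384) + e^(−3.37705) = 0.787366 + 0.263271 + 0.0440804 + 0.0349499 + 0.0341480 = 1.16382.
⟨E⟩ = Σ EᵢPᵢ = 67.3567 meV.
S/k_B = ln Z + ⟨E⟩/kT = ln(1.16382) + 67.3567/86.1700 = 0.151708 + 0.781672 = 0.9334.

0.9334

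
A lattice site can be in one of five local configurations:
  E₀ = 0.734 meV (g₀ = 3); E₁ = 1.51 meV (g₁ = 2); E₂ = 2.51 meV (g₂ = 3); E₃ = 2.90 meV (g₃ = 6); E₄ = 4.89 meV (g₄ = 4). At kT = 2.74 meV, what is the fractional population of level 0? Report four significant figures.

Eᵢ/kT = 0.267883, 0.551095, 0.916058, 1.05839, 1.78467.
Z = Σ gᵢe^(−Eᵢ/kT) = 3·e^(−0.267883) + 2·e^(−0.551095) + 3·e^(−0.916058) + 6·e^(−1.05839) + 4·e^(−1.78467) = 2.29499 + 1.15264 + 1.20028 + 2.08208 + 0.671410 = 7.40140.
P₀ = g₀ e^(−E₀/kT) / Z = 2.29499/7.40140 = 0.3101.

0.3101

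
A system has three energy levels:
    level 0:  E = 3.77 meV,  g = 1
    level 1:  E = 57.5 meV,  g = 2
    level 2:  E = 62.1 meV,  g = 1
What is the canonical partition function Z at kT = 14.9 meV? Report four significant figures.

Z = 0.8341

Eᵢ/kT = 0.253020, 3.85906, 4.16779.
Z = Σ gᵢe^(−Eᵢ/kT) = 1·e^(−0.253020) + 2·e^(−3.85906) + 1·e^(−4.16779) = 0.776452 + 0.0421756 + 0.0154864 = 0.834114.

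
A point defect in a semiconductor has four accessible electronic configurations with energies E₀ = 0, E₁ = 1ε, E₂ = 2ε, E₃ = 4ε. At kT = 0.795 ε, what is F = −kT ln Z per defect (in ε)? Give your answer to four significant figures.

Eᵢ/kT = 0, 1.25786, 2.51572, 5.03145.
Z = Σ e^(−Eᵢ/kT) = e^(−0) + e^(−1.25786) + e^(−2.51572) + e^(−5.03145) = 1.00000 + 0.284262 + 0.0808047 + 0.00652934 = 1.37160.
F = −kT ln Z = −0.795 × ln(1.37160) = −0.795 × 0.315978 = -0.2512 ε.

-0.2512 ε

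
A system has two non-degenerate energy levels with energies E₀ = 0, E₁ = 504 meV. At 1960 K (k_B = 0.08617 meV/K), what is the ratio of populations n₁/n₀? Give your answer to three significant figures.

0.0506

k_BT = 0.08617 × 1960 K = 168.89 meV.
n₁/n₀ = exp[−(E₁−E₀)/kT] = exp(−(504 meV)/(168.89 meV)) = exp(-2.9842) = 0.0506.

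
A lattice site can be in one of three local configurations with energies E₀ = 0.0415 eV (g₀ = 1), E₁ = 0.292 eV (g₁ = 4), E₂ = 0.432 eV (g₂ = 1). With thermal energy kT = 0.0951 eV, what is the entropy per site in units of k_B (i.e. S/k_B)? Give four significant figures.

0.8972

Eᵢ/kT = 0.436383, 3.07045, 4.54259.
Z = Σ gᵢe^(−Eᵢ/kT) = 1·e^(−0.436383) + 4·e^(−3.07045) + 1·e^(−4.54259) = 0.646370 + 0.185601 + 0.0106458 = 0.842617.
⟨E⟩ = Σ EᵢPᵢ = 0.101611 eV.
S/k_B = ln Z + ⟨E⟩/kT = ln(0.842617) + 0.101611/0.0951 = -0.171243 + 1.06846 = 0.8972.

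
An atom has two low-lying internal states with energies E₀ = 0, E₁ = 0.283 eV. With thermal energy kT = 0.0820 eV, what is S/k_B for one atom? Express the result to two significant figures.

0.14

Eᵢ/kT = 0, 3.451.
Z = Σ e^(−Eᵢ/kT) = e^(−0) + e^(−3.451) = 1.000 + 0.03171 = 1.032.
⟨E⟩ = Σ EᵢPᵢ = 0.008696 eV.
S/k_B = ln Z + ⟨E⟩/kT = ln(1.032) + 0.008696/0.0820 = 0.03150 + 0.1060 = 0.14.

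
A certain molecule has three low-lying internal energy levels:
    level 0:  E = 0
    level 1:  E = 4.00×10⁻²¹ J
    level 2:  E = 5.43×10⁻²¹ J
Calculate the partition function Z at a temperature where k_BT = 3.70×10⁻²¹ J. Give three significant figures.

Z = 1.57

Eᵢ/kT = 0, 1.0811, 1.4676.
Z = Σ e^(−Eᵢ/kT) = e^(−0) + e^(−1.0811) + e^(−1.4676) = 1.0000 + 0.33922 + 0.23048 = 1.5697.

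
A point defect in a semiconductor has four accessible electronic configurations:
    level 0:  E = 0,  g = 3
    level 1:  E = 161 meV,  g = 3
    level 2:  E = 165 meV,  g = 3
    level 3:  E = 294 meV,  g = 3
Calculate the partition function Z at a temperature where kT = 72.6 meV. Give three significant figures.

Z = 3.69

Eᵢ/kT = 0, 2.2176, 2.2727, 4.0496.
Z = Σ gᵢe^(−Eᵢ/kT) = 3·e^(−0) + 3·e^(−2.2176) + 3·e^(−2.2727) + 3·e^(−4.0496) = 3.0000 + 0.32661 + 0.30910 + 0.052288 = 3.6880.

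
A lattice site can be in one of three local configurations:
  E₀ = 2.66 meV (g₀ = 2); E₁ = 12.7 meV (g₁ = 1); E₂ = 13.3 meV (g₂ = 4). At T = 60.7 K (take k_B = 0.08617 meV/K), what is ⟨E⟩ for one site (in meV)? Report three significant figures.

k_BT = 0.08617 × 60.7 K = 5.2305 meV.
Eᵢ/kT = 0.50856, 2.4281, 2.5428.
Z = Σ gᵢe^(−Eᵢ/kT) = 2·e^(−0.50856) + 1·e^(−2.4281) + 4·e^(−2.5428) = 1.2027 + 0.088204 + 0.31458 = 1.6055.
⟨E⟩ = Σ Eᵢ gᵢe^(−Eᵢ/kT) / Z = (2.66·1.2027 + 12.7·0.088204 + 13.3·0.31458) / 1.6055 = 5.30 meV.

5.30 meV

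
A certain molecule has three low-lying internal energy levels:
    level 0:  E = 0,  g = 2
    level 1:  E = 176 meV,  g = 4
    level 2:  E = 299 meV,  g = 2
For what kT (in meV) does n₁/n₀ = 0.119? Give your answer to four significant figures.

n₁/n₀ = (g₁/g₀) exp[−(E₁−E₀)/kT] = 0.119.
⇒ (E₁−E₀)/kT = ln((4/2)/0.119) = ln(16.8067) = 2.82178.
kT = 176 meV / 2.82178 = 62.37 meV.

62.37 meV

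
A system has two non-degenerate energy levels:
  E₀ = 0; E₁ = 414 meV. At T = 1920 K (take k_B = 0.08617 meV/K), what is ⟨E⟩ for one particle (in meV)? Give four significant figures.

k_BT = 0.08617 × 1920 K = 165.446 meV.
Eᵢ/kT = 0, 2.50233.
Z = Σ e^(−Eᵢ/kT) = e^(−0) + e^(−2.50233) = 1.00000 + 0.0818940 = 1.08189.
⟨E⟩ = Σ Eᵢ e^(−Eᵢ/kT) / Z = (0·1.00000 + 414·0.0818940) / 1.08189 = 31.34 meV.

31.34 meV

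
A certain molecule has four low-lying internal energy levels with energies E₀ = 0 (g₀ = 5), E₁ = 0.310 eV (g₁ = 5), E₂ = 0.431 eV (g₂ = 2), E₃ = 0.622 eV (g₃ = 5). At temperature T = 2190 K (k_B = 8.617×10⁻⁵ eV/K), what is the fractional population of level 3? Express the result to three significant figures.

k_BT = 8.617×10⁻⁵ × 2190 K = 0.18871 eV.
Eᵢ/kT = 0, 1.6427, 2.2839, 3.2961.
Z = Σ gᵢe^(−Eᵢ/kT) = 5·e^(−0) + 5·e^(−1.6427) + 2·e^(−2.2839) + 5·e^(−3.2961) = 5.0000 + 0.96729 + 0.20377 + 0.18514 = 6.3562.
P₃ = g₃ e^(−E₃/kT) / Z = 0.18514/6.3562 = 0.0291.

0.0291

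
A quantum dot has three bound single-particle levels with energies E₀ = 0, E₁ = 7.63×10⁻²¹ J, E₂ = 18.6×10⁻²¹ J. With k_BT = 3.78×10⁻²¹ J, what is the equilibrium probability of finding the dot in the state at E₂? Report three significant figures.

0.00640

Eᵢ/kT = 0, 2.0185, 4.9206.
Z = Σ e^(−Eᵢ/kT) = e^(−0) + e^(−2.0185) + e^(−4.9206) = 1.0000 + 0.13285 + 0.0072948 = 1.1401.
P₂ = e^(−E₂/kT) / Z = 0.0072948/1.1401 = 0.00640.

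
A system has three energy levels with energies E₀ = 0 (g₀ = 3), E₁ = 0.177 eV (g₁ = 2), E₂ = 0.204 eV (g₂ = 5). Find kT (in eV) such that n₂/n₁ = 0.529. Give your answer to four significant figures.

n₂/n₁ = (g₂/g₁) exp[−(E₂−E₁)/kT] = 0.529.
⇒ (E₂−E₁)/kT = ln((5/2)/0.529) = ln(4.72590) = 1.55306.
kT = 0.027 eV / 1.55306 = 0.01739 eV.

0.01739 eV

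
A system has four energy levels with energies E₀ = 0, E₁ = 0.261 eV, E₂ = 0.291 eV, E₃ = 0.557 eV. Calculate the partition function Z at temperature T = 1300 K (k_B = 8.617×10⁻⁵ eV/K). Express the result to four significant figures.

k_BT = 8.617×10⁻⁵ × 1300 K = 0.112021 eV.
Eᵢ/kT = 0, 2.32992, 2.59773, 4.97228.
Z = Σ e^(−Eᵢ/kT) = e^(−0) + e^(−2.32992) + e^(−2.59773) + e^(−4.97228) = 1.00000 + 0.0973035 + 0.0744424 + 0.00692734 = 1.17867.

Z = 1.179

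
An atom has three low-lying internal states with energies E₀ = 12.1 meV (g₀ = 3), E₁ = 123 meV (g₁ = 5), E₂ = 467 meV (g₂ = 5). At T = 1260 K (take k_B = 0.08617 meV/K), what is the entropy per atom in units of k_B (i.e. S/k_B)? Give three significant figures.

2.03

k_BT = 0.08617 × 1260 K = 108.57 meV.
Eᵢ/kT = 0.11145, 1.1329, 4.3014.
Z = Σ gᵢe^(−Eᵢ/kT) = 3·e^(−0.11145) + 5·e^(−1.1329) + 5·e^(−4.3014) = 2.6836 + 1.6105 + 0.067748 = 4.3618.
⟨E⟩ = Σ EᵢPᵢ = 60.113 meV.
S/k_B = ln Z + ⟨E⟩/kT = ln(4.3618) + 60.113/108.57 = 1.4729 + 0.55368 = 2.03.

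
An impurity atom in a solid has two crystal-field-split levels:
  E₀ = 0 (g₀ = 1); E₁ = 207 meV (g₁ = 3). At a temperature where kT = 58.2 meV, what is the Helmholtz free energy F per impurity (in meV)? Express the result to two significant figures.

-4.8 meV

Eᵢ/kT = 0, 3.557.
Z = Σ gᵢe^(−Eᵢ/kT) = 1·e^(−0) + 3·e^(−3.557) = 1.000 + 0.08557 = 1.086.
F = −kT ln Z = −58.2 × ln(1.086) = −58.2 × 0.08250 = -4.8 meV.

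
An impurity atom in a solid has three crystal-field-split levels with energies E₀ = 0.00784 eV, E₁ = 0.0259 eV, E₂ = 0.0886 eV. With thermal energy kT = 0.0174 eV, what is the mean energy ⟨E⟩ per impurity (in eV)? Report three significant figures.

Eᵢ/kT = 0.45057, 1.4885, 5.0920.
Z = Σ e^(−Eᵢ/kT) = e^(−0.45057) + e^(−1.4885) + e^(−5.0920) = 0.63726 + 0.22571 + 0.0061457 = 0.86912.
⟨E⟩ = Σ Eᵢ e^(−Eᵢ/kT) / Z = (0.00784·0.63726 + 0.0259·0.22571 + 0.0886·0.0061457) / 0.86912 = 0.0131 eV.

0.0131 eV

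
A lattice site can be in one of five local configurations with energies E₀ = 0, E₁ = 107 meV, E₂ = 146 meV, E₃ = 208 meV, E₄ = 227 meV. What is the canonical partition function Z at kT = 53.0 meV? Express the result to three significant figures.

Eᵢ/kT = 0, 2.0189, 2.7547, 3.9245, 4.2830.
Z = Σ e^(−Eᵢ/kT) = e^(−0) + e^(−2.0189) + e^(−2.7547) + e^(−3.9245) + e^(−4.2830) = 1.0000 + 0.13280 + 0.063628 + 0.019752 + 0.013801 = 1.2300.

Z = 1.23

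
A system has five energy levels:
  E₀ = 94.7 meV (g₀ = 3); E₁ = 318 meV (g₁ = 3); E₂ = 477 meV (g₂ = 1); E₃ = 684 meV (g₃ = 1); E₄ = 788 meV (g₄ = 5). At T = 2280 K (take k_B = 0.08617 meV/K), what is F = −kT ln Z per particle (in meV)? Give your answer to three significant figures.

k_BT = 0.08617 × 2280 K = 196.47 meV.
Eᵢ/kT = 0.48201, 1.6186, 2.4279, 3.4814, 4.0108.
Z = Σ gᵢe^(−Eᵢ/kT) = 3·e^(−0.48201) + 3·e^(−1.6186) + 1·e^(−2.4279) + 1·e^(−3.4814) + 5·e^(−4.0108) = 1.8526 + 0.59453 + 0.088222 + 0.030764 + 0.090594 = 2.6567.
F = −kT ln Z = −196.47 × ln(2.6567) = −196.47 × 0.97708 = -192 meV.

-192 meV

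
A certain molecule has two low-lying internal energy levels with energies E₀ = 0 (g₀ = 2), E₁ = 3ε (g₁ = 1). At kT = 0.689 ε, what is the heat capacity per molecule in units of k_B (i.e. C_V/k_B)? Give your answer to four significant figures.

0.1203

Eᵢ/kT = 0, 4.35414.
Z = Σ gᵢe^(−Eᵢ/kT) = 2·e^(−0) + 1·e^(−4.35414) = 2.00000 + 0.0128535 = 2.01285.
⟨E⟩ = 0.0191572 ε, ⟨E²⟩ = 0.0574715 ε².
C_V/k_B = (⟨E²⟩ − ⟨E⟩²)/(kT)² = (0.0574715 − 0.000366998)/0.474721 = 0.1203.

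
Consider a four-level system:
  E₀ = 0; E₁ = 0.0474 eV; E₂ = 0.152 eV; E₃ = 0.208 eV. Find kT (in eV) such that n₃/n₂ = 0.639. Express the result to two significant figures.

n₃/n₂ = exp[−(E₃−E₂)/kT] = 0.639.
⇒ (E₃−E₂)/kT = ln(1/0.639) = ln(1.565) = 0.4479.
kT = 0.056 eV / 0.4479 = 0.13 eV.

0.13 eV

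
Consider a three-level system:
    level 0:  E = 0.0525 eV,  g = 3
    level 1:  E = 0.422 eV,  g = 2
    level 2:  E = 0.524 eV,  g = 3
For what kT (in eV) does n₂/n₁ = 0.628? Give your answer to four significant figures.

0.1171 eV

n₂/n₁ = (g₂/g₁) exp[−(E₂−E₁)/kT] = 0.628.
⇒ (E₂−E₁)/kT = ln((3/2)/0.628) = ln(2.38854) = 0.870682.
kT = 0.102 eV / 0.870682 = 0.1171 eV.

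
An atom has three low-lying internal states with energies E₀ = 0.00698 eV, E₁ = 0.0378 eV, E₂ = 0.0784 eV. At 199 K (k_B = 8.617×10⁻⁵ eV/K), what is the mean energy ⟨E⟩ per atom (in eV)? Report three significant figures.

k_BT = 8.617×10⁻⁵ × 199 K = 0.017148 eV.
Eᵢ/kT = 0.40704, 2.2043, 4.5720.
Z = Σ e^(−Eᵢ/kT) = e^(−0.40704) + e^(−2.2043) + e^(−4.5720) = 0.66562 + 0.11033 + 0.010337 = 0.78629.
⟨E⟩ = Σ Eᵢ e^(−Eᵢ/kT) / Z = (0.00698·0.66562 + 0.0378·0.11033 + 0.0784·0.010337) / 0.78629 = 0.0122 eV.

0.0122 eV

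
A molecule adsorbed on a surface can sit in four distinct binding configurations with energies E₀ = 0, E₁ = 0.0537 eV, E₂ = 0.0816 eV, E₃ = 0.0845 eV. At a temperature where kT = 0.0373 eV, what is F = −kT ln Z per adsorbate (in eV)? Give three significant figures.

-0.0139 eV

Eᵢ/kT = 0, 1.4397, 2.1877, 2.2654.
Z = Σ e^(−Eᵢ/kT) = e^(−0) + e^(−1.4397) + e^(−2.1877) + e^(−2.2654) = 1.0000 + 0.23700 + 0.11217 + 0.10379 = 1.4530.
F = −kT ln Z = −0.0373 × ln(1.4530) = −0.0373 × 0.37363 = -0.0139 eV.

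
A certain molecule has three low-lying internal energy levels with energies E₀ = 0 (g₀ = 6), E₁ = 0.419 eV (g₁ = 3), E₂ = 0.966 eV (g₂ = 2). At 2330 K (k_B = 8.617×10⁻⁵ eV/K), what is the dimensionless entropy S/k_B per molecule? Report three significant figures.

k_BT = 8.617×10⁻⁵ × 2330 K = 0.20078 eV.
Eᵢ/kT = 0, 2.0869, 4.8112.
Z = Σ gᵢe^(−Eᵢ/kT) = 6·e^(−0) + 3·e^(−2.0869) + 2·e^(−4.8112) = 6.0000 + 0.37221 + 0.016276 = 6.3885.
⟨E⟩ = Σ EᵢPᵢ = 0.026873 eV.
S/k_B = ln Z + ⟨E⟩/kT = ln(6.3885) + 0.026873/0.20078 = 1.8545 + 0.13384 = 1.99.

1.99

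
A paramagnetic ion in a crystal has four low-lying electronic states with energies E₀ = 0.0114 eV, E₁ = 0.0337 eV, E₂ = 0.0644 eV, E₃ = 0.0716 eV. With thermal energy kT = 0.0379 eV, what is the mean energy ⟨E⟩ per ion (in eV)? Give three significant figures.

0.0302 eV

Eᵢ/kT = 0.30079, 0.88918, 1.6992, 1.8892.
Z = Σ e^(−Eᵢ/kT) = e^(−0.30079) + e^(−0.88918) + e^(−1.6992) + e^(−1.8892) = 0.74023 + 0.41099 + 0.18283 + 0.15119 = 1.4852.
⟨E⟩ = Σ Eᵢ e^(−Eᵢ/kT) / Z = (0.0114·0.74023 + 0.0337·0.41099 + 0.0644·0.18283 + 0.0716·0.15119) / 1.4852 = 0.0302 eV.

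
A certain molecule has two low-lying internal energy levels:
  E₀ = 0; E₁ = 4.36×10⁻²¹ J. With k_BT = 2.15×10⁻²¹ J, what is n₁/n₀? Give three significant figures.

0.132

n₁/n₀ = exp[−(E₁−E₀)/kT] = exp(−(4.36 ×10⁻²¹ J)/(2.15 ×10⁻²¹ J)) = exp(-2.0279) = 0.132.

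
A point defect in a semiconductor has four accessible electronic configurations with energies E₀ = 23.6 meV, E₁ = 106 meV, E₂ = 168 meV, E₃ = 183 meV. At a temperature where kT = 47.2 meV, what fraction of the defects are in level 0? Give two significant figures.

Eᵢ/kT = 0.5000, 2.246, 3.559, 3.877.
Z = Σ e^(−Eᵢ/kT) = e^(−0.5000) + e^(−2.246) + e^(−3.559) + e^(−3.877) = 0.6065 + 0.1058 + 0.02847 + 0.02071 = 0.7615.
P₀ = e^(−E₀/kT) / Z = 0.6065/0.7615 = 0.80.

0.80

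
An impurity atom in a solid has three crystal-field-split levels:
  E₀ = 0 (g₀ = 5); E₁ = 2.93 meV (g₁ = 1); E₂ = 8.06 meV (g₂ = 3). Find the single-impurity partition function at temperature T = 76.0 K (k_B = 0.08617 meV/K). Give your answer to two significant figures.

k_BT = 0.08617 × 76.0 K = 6.549 meV.
Eᵢ/kT = 0, 0.4474, 1.231.
Z = Σ gᵢe^(−Eᵢ/kT) = 5·e^(−0) + 1·e^(−0.4474) + 3·e^(−1.231) = 5.000 + 0.6393 + 0.8760 = 6.515.

Z = 6.5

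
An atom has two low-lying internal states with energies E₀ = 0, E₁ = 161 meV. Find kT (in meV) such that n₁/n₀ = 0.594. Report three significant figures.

309 meV

n₁/n₀ = exp[−(E₁−E₀)/kT] = 0.594.
⇒ (E₁−E₀)/kT = ln(1/0.594) = ln(1.6835) = 0.52087.
kT = 161 meV / 0.52087 = 309 meV.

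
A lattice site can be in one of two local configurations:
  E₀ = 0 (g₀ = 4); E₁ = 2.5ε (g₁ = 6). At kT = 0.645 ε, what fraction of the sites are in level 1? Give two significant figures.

0.030

Eᵢ/kT = 0, 3.876.
Z = Σ gᵢe^(−Eᵢ/kT) = 4·e^(−0) + 6·e^(−3.876) = 4.000 + 0.1244 = 4.124.
P₁ = g₁ e^(−E₁/kT) / Z = 0.1244/4.124 = 0.030.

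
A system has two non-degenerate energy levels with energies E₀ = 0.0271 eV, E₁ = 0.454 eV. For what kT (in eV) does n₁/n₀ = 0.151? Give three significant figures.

n₁/n₀ = exp[−(E₁−E₀)/kT] = 0.151.
⇒ (E₁−E₀)/kT = ln(1/0.151) = ln(6.6225) = 1.8905.
kT = 0.4269 eV / 1.8905 = 0.226 eV.

0.226 eV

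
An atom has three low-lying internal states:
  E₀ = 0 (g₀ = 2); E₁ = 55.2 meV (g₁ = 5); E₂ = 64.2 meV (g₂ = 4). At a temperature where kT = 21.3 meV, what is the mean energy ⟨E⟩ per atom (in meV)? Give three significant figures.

12.9 meV

Eᵢ/kT = 0, 2.5915, 3.0141.
Z = Σ gᵢe^(−Eᵢ/kT) = 2·e^(−0) + 5·e^(−2.5915) + 4·e^(−3.0141) = 2.0000 + 0.37454 + 0.19636 = 2.5709.
⟨E⟩ = Σ Eᵢ gᵢe^(−Eᵢ/kT) / Z = (0·2.0000 + 55.2·0.37454 + 64.2·0.19636) / 2.5709 = 12.9 meV.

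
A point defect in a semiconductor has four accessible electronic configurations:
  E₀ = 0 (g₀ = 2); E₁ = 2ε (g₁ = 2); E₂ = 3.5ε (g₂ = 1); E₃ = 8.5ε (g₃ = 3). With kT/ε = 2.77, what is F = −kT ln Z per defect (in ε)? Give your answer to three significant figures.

-3.38 ε

Eᵢ/kT = 0, 0.72202, 1.2635, 3.0686.
Z = Σ gᵢe^(−Eᵢ/kT) = 2·e^(−0) + 2·e^(−0.72202) + 1·e^(−1.2635) + 3·e^(−3.0686) = 2.0000 + 0.97154 + 0.28266 + 0.13946 = 3.3937.
F = −kT ln Z = −2.77 × ln(3.3937) = −2.77 × 1.2219 = -3.38 ε.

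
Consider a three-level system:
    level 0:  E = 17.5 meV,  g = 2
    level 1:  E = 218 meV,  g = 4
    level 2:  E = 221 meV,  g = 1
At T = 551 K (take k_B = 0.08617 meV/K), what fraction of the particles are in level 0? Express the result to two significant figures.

0.97

k_BT = 0.08617 × 551 K = 47.48 meV.
Eᵢ/kT = 0.3686, 4.591, 4.655.
Z = Σ gᵢe^(−Eᵢ/kT) = 2·e^(−0.3686) + 4·e^(−4.591) + 1·e^(−4.655) = 1.383 + 0.04057 + 0.009514 = 1.433.
P₀ = g₀ e^(−E₀/kT) / Z = 1.383/1.433 = 0.97.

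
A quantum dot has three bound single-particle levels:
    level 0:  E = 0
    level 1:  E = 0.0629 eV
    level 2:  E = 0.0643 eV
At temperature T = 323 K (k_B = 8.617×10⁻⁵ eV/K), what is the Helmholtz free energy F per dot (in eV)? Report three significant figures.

-0.00516 eV

k_BT = 8.617×10⁻⁵ × 323 K = 0.027833 eV.
Eᵢ/kT = 0, 2.2599, 2.3102.
Z = Σ e^(−Eᵢ/kT) = e^(−0) + e^(−2.2599) + e^(−2.3102) = 1.0000 + 0.10436 + 0.099241 = 1.2036.
F = −kT ln Z = −0.027833 × ln(1.2036) = −0.027833 × 0.18532 = -0.00516 eV.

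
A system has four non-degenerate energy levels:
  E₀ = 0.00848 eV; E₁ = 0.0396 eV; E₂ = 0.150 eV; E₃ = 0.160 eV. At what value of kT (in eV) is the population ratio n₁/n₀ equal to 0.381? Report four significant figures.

0.03225 eV

n₁/n₀ = exp[−(E₁−E₀)/kT] = 0.381.
⇒ (E₁−E₀)/kT = ln(1/0.381) = ln(2.62467) = 0.964955.
kT = 0.03112 eV / 0.964955 = 0.03225 eV.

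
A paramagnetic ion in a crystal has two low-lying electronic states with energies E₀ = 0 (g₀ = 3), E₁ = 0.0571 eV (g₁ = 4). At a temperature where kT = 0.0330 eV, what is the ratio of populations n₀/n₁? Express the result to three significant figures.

n₀/n₁ = (g₀/g₁) exp[−(E₀−E₁)/kT] = (3/4) × exp(−(-0.0571 eV)/(0.0330 eV)) = (3/4) × exp(1.7303) = 4.23.

4.23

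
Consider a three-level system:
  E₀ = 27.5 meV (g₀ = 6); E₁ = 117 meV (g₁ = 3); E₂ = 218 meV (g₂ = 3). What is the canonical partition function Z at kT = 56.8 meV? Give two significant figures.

Z = 4.1

Eᵢ/kT = 0.4842, 2.060, 3.838.
Z = Σ gᵢe^(−Eᵢ/kT) = 6·e^(−0.4842) + 3·e^(−2.060) + 3·e^(−3.838) = 3.697 + 0.3824 + 0.06461 = 4.144.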